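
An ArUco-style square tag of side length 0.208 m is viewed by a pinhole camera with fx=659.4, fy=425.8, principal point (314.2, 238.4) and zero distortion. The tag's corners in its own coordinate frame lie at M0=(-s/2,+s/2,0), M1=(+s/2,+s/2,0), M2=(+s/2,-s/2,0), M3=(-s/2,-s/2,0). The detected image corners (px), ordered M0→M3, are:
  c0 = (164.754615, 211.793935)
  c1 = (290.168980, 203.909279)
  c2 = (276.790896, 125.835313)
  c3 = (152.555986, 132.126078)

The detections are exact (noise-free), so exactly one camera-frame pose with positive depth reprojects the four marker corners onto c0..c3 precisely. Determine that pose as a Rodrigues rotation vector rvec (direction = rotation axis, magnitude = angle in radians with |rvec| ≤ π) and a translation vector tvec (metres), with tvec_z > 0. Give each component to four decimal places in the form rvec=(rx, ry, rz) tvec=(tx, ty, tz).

Intrinsics K: fx=659.4, fy=425.8, cx=314.2, cy=238.4
Marker side s = 0.208 m; corners in marker frame (Z=0):
  M0 = (-0.1040, +0.1040, 0)
  M1 = (+0.1040, +0.1040, 0)
  M2 = (+0.1040, -0.1040, 0)
  M3 = (-0.1040, -0.1040, 0)
Detected image corners:
  c0 = (164.754615, 211.793935) px
  c1 = (290.168980, 203.909279) px
  c2 = (276.790896, 125.835313) px
  c3 = (152.555986, 132.126078) px
Planar DLT: solve 8×8 A·h = b for H (H[2,2]=1):
  H  [+620.49057 +49.37836 +221.62976]
  H  [-18.52122 +369.90831 +168.15710]
  H  [+0.09223 -0.05488 +1.00000]
B = K⁻¹H; ‖b₁‖=0.906780, ‖b₂‖=0.906780; λ = 2/(‖b₁‖+‖b₂‖) = 1.102803, sign → tz>0 ⇒ λ=+1.102803
r₁ = λ·B[:,0] = (+0.98927,-0.10491,+0.10171); r₂ = λ·B[:,1] = (+0.11142,+0.99193,-0.06052)
r₃ = r₁×r₂ = (-0.09454,+0.07120,+0.99297); SVD([r₁ r₂ r₃]) → R = UVᵀ:
  R  [+0.98927 +0.11142 -0.09454]
  R  [-0.10491 +0.99193 +0.07120]
  R  [+0.10171 -0.06052 +0.99297]
t = (-0.15482, -0.18193, +1.10280) m
tr R = 2.974168; θ = arccos((tr R − 1)/2) = 0.160897 rad = 9.219°
axis k = ((R−Rᵀ)₃₂, (R−Rᵀ)₁₃, (R−Rᵀ)₂₁) / (2 sinθ) = (-0.411093, -0.612486, -0.675177)
rvec = θ·k = (-0.066144, -0.098547, -0.108634)

rvec=(-0.0661, -0.0985, -0.1086) tvec=(-0.1548, -0.1819, 1.1028)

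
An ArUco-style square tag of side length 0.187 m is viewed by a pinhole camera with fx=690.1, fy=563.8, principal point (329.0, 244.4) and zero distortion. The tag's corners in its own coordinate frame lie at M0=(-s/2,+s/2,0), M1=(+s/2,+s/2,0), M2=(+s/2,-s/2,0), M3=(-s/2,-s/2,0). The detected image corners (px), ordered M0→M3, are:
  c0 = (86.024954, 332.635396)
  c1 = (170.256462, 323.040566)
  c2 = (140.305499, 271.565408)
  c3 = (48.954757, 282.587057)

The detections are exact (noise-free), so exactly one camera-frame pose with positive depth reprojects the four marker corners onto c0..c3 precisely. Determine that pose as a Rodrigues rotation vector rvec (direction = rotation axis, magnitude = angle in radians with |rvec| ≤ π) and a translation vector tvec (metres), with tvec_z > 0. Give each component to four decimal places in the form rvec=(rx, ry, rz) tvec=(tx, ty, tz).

Intrinsics K: fx=690.1, fy=563.8, cx=329.0, cy=244.4
Marker side s = 0.187 m; corners in marker frame (Z=0):
  M0 = (-0.0935, +0.0935, 0)
  M1 = (+0.0935, +0.0935, 0)
  M2 = (+0.0935, -0.0935, 0)
  M3 = (-0.0935, -0.0935, 0)
Detected image corners:
  c0 = (86.024954, 332.635396) px
  c1 = (170.256462, 323.040566) px
  c2 = (140.305499, 271.565408) px
  c3 = (48.954757, 282.587057) px
Planar DLT: solve 8×8 A·h = b for H (H[2,2]=1):
  H  [+462.22536 +230.06249 +111.86223]
  H  [-72.43493 +409.26329 +303.56638]
  H  [-0.05777 +0.45570 +1.00000]
B = K⁻¹H; ‖b₁‖=0.707329, ‖b₂‖=0.707329; λ = 2/(‖b₁‖+‖b₂‖) = 1.413769, sign → tz>0 ⇒ λ=+1.413769
r₁ = λ·B[:,0] = (+0.98587,-0.14623,-0.08167); r₂ = λ·B[:,1] = (+0.16417,+0.74698,+0.64426)
r₃ = r₁×r₂ = (-0.03320,-0.64857,+0.76043); SVD([r₁ r₂ r₃]) → R = UVᵀ:
  R  [+0.98587 +0.16417 -0.03320]
  R  [-0.14623 +0.74698 -0.64857]
  R  [-0.08167 +0.64426 +0.76043]
t = (-0.44484, +0.14836, +1.41377) m
tr R = 2.493286; θ = arccos((tr R − 1)/2) = 0.727795 rad = 41.700°
axis k = ((R−Rᵀ)₃₂, (R−Rᵀ)₁₃, (R−Rᵀ)₂₁) / (2 sinθ) = (+0.971721, +0.036434, -0.233305)
rvec = θ·k = (+0.707214, +0.026516, -0.169799)

rvec=(0.7072, 0.0265, -0.1698) tvec=(-0.4448, 0.1484, 1.4138)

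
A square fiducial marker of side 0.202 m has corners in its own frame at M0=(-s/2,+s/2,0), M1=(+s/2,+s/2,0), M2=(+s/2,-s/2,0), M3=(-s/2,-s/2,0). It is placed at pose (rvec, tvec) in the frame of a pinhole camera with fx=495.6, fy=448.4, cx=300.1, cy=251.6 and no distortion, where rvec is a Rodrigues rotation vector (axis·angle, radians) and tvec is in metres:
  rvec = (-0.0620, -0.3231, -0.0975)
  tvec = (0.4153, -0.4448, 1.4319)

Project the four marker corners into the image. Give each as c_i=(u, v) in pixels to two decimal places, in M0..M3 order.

Intrinsics K: fx=495.6, fy=448.4, cx=300.1, cy=251.6
Marker side s = 0.202 m; corners in marker frame (Z=0):
  M0 = (-0.1010, +0.1010, 0)
  M1 = (+0.1010, +0.1010, 0)
  M2 = (+0.1010, -0.1010, 0)
  M3 = (-0.1010, -0.1010, 0)
rvec = (-0.0620, -0.3231, -0.0975), |rvec| = θ = 0.34314 rad = 19.660°
Rodrigues: sinθ=0.33644, 1−cosθ=0.05830; R = I + sinθ·[k]× + (1−cosθ)·[k]×²:
    [+0.94361 +0.10552 -0.31380]
    [-0.08568 +0.99339 +0.07639]
    [+0.31979 -0.04519 +0.94641]
t = (0.4153, -0.4448, 1.4319) m
M0: Pc = R·M0+t = (+0.33065, -0.33581, +1.39504); u = 495.6·(+0.33065)/1.39504 + 300.1 = 417.5676, v = 448.4·(-0.33581)/1.39504 + 251.6 = 143.6609
M1: Pc = R·M1+t = (+0.52126, -0.35312, +1.45963); u = 495.6·(+0.52126)/1.45963 + 300.1 = 477.0876, v = 448.4·(-0.35312)/1.45963 + 251.6 = 143.1211
M2: Pc = R·M2+t = (+0.49995, -0.55379, +1.46876); u = 495.6·(+0.49995)/1.46876 + 300.1 = 468.7955, v = 448.4·(-0.55379)/1.46876 + 251.6 = 82.5342
M3: Pc = R·M3+t = (+0.30934, -0.53648, +1.40417); u = 495.6·(+0.30934)/1.40417 + 300.1 = 409.2810, v = 448.4·(-0.53648)/1.40417 + 251.6 = 80.2833

c0=(417.57, 143.66) c1=(477.09, 143.12) c2=(468.80, 82.53) c3=(409.28, 80.28)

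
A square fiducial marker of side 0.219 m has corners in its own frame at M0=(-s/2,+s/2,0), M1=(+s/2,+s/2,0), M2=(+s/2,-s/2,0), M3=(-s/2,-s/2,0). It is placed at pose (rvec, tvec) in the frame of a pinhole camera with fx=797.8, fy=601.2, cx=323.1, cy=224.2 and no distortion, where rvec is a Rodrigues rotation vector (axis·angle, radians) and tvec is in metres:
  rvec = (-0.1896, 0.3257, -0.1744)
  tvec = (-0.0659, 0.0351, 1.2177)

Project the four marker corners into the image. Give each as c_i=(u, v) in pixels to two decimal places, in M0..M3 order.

c0=(223.77, 304.00) c1=(358.44, 285.86) c2=(336.98, 178.07) c3=(208.33, 201.10)

Intrinsics K: fx=797.8, fy=601.2, cx=323.1, cy=224.2
Marker side s = 0.219 m; corners in marker frame (Z=0):
  M0 = (-0.1095, +0.1095, 0)
  M1 = (+0.1095, +0.1095, 0)
  M2 = (+0.1095, -0.1095, 0)
  M3 = (-0.1095, -0.1095, 0)
rvec = (-0.1896, 0.3257, -0.1744), |rvec| = θ = 0.41526 rad = 23.793°
Rodrigues: sinθ=0.40343, 1−cosθ=0.08499; R = I + sinθ·[k]× + (1−cosθ)·[k]×²:
    [+0.93273 +0.13900 +0.33272]
    [-0.19987 +0.96729 +0.15620]
    [-0.30012 -0.21219 +0.93000]
t = (-0.0659, 0.0351, 1.2177) m
M0: Pc = R·M0+t = (-0.15281, +0.16290, +1.22733); u = 797.8·(-0.15281)/1.22733 + 323.1 = 223.7666, v = 601.2·(+0.16290)/1.22733 + 224.2 = 303.9975
M1: Pc = R·M1+t = (+0.05145, +0.11913, +1.16160); u = 797.8·(+0.05145)/1.16160 + 323.1 = 358.4389, v = 601.2·(+0.11913)/1.16160 + 224.2 = 285.8587
M2: Pc = R·M2+t = (+0.02101, -0.09270, +1.20807); u = 797.8·(+0.02101)/1.20807 + 323.1 = 336.9772, v = 601.2·(-0.09270)/1.20807 + 224.2 = 178.0657
M3: Pc = R·M3+t = (-0.18325, -0.04893, +1.27380); u = 797.8·(-0.18325)/1.27380 + 323.1 = 208.3254, v = 601.2·(-0.04893)/1.27380 + 224.2 = 201.1048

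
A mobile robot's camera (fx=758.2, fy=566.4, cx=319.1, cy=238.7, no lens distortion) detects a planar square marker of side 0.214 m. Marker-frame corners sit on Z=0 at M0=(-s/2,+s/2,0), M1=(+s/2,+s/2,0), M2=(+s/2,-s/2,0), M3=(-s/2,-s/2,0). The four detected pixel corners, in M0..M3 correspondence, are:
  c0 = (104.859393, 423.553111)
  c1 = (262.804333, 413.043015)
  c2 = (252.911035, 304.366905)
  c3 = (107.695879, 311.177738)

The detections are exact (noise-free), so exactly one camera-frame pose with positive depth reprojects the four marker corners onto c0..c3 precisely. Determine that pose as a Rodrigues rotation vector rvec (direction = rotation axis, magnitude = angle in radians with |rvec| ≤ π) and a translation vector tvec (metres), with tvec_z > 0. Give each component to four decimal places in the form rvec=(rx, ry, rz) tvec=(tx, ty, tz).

rvec=(-0.4514, -0.1239, -0.0774) tvec=(-0.1952, 0.2341, 1.0875)

Intrinsics K: fx=758.2, fy=566.4, cx=319.1, cy=238.7
Marker side s = 0.214 m; corners in marker frame (Z=0):
  M0 = (-0.1070, +0.1070, 0)
  M1 = (+0.1070, +0.1070, 0)
  M2 = (+0.1070, -0.1070, 0)
  M3 = (-0.1070, -0.1070, 0)
Detected image corners:
  c0 = (104.859393, 423.553111) px
  c1 = (262.804333, 413.043015) px
  c2 = (252.911035, 304.366905) px
  c3 = (107.695879, 311.177738) px
Planar DLT: solve 8×8 A·h = b for H (H[2,2]=1):
  H  [+729.89505 -55.09383 +183.01014]
  H  [+5.42871 +372.83266 +360.63931]
  H  [+0.12542 -0.39535 +1.00000]
B = K⁻¹H; ‖b₁‖=0.919505, ‖b₂‖=0.919505; λ = 2/(‖b₁‖+‖b₂‖) = 1.087542, sign → tz>0 ⇒ λ=+1.087542
r₁ = λ·B[:,0] = (+0.98954,-0.04706,+0.13640); r₂ = λ·B[:,1] = (+0.10193,+0.89707,-0.42996)
r₃ = r₁×r₂ = (-0.10213,+0.43937,+0.89248); SVD([r₁ r₂ r₃]) → R = UVᵀ:
  R  [+0.98954 +0.10193 -0.10213]
  R  [-0.04706 +0.89707 +0.43937]
  R  [+0.13640 -0.42996 +0.89248]
t = (-0.19520, +0.23414, +1.08754) m
tr R = 2.779094; θ = arccos((tr R − 1)/2) = 0.474444 rad = 27.184°
axis k = ((R−Rᵀ)₃₂, (R−Rᵀ)₁₃, (R−Rᵀ)₂₁) / (2 sinθ) = (-0.951449, -0.261062, -0.163066)
rvec = θ·k = (-0.451410, -0.123859, -0.077366)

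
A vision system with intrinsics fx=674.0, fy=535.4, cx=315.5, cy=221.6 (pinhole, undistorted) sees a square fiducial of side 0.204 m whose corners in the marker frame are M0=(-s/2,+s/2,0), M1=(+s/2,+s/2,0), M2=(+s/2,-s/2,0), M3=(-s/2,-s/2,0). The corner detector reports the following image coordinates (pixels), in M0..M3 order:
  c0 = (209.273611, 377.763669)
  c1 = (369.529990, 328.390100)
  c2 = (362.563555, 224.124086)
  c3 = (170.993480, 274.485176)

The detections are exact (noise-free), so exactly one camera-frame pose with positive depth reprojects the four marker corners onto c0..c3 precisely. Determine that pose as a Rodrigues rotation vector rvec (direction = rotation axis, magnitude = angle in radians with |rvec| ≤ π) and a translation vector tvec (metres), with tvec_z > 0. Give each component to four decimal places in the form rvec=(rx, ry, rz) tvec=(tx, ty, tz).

rvec=(0.6310, -0.3537, -0.2099) tvec=(-0.0363, 0.1141, 0.7353)

Intrinsics K: fx=674.0, fy=535.4, cx=315.5, cy=221.6
Marker side s = 0.204 m; corners in marker frame (Z=0):
  M0 = (-0.1020, +0.1020, 0)
  M1 = (+0.1020, +0.1020, 0)
  M2 = (+0.1020, -0.1020, 0)
  M3 = (-0.1020, -0.1020, 0)
Detected image corners:
  c0 = (209.273611, 377.763669) px
  c1 = (369.529990, 328.390100) px
  c2 = (362.563555, 224.124086) px
  c3 = (170.993480, 274.485176) px
Planar DLT: solve 8×8 A·h = b for H (H[2,2]=1):
  H  [+953.44525 +338.25477 +282.19366]
  H  [-138.53256 +757.99253 +304.67729]
  H  [+0.35098 +0.82744 +1.00000]
B = K⁻¹H; ‖b₁‖=1.360036, ‖b₂‖=1.360036; λ = 2/(‖b₁‖+‖b₂‖) = 0.735275, sign → tz>0 ⇒ λ=+0.735275
r₁ = λ·B[:,0] = (+0.91932,-0.29706,+0.25806); r₂ = λ·B[:,1] = (+0.08421,+0.78915,+0.60840)
r₃ = r₁×r₂ = (-0.38438,-0.53758,+0.75050); SVD([r₁ r₂ r₃]) → R = UVᵀ:
  R  [+0.91932 +0.08421 -0.38438]
  R  [-0.29706 +0.78915 -0.53758]
  R  [+0.25806 +0.60840 +0.75050]
t = (-0.03633, +0.11409, +0.73527) m
tr R = 2.458979; θ = arccos((tr R − 1)/2) = 0.753221 rad = 43.156°
axis k = ((R−Rᵀ)₃₂, (R−Rᵀ)₁₃, (R−Rᵀ)₂₁) / (2 sinθ) = (+0.837715, -0.469630, -0.278713)
rvec = θ·k = (+0.630985, -0.353736, -0.209933)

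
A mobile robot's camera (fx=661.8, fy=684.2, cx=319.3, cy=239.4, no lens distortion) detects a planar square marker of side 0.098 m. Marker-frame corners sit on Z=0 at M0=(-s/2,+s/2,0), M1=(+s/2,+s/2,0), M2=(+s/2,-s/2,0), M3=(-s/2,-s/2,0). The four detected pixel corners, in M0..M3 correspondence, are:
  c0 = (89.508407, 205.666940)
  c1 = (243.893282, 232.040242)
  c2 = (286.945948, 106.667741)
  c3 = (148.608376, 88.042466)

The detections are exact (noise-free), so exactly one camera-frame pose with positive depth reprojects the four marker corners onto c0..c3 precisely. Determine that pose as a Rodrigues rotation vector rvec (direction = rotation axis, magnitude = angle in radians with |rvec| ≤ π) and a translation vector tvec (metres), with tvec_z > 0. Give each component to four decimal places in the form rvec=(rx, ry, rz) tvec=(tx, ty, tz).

rvec=(-0.5768, 0.1240, 0.2070) tvec=(-0.0801, -0.0520, 0.4173)

Intrinsics K: fx=661.8, fy=684.2, cx=319.3, cy=239.4
Marker side s = 0.098 m; corners in marker frame (Z=0):
  M0 = (-0.0490, +0.0490, 0)
  M1 = (+0.0490, +0.0490, 0)
  M2 = (+0.0490, -0.0490, 0)
  M3 = (-0.0490, -0.0490, 0)
Detected image corners:
  c0 = (89.508407, 205.666940) px
  c1 = (243.893282, 232.040242) px
  c2 = (286.945948, 106.667741) px
  c3 = (148.608376, 88.042466) px
Planar DLT: solve 8×8 A·h = b for H (H[2,2]=1):
  H  [+1408.32021 -765.88341 +192.32704]
  H  [+161.26693 +1039.10081 +154.11159]
  H  [-0.41662 -1.26418 +1.00000]
B = K⁻¹H; ‖b₁‖=2.396545, ‖b₂‖=2.396545; λ = 2/(‖b₁‖+‖b₂‖) = 0.417267, sign → tz>0 ⇒ λ=+0.417267
r₁ = λ·B[:,0] = (+0.97182,+0.15918,-0.17384); r₂ = λ·B[:,1] = (-0.22839,+0.81828,-0.52750)
r₃ = r₁×r₂ = (+0.05828,+0.55234,+0.83158); SVD([r₁ r₂ r₃]) → R = UVᵀ:
  R  [+0.97182 -0.22839 +0.05828]
  R  [+0.15918 +0.81828 +0.55234]
  R  [-0.17384 -0.52750 +0.83158]
t = (-0.08006, -0.05201, +0.41727) m
tr R = 2.621681; θ = arccos((tr R − 1)/2) = 0.625209 rad = 35.822°
axis k = ((R−Rᵀ)₃₂, (R−Rᵀ)₁₃, (R−Rᵀ)₂₁) / (2 sinθ) = (-0.922522, +0.198306, +0.331100)
rvec = θ·k = (-0.576770, +0.123983, +0.207007)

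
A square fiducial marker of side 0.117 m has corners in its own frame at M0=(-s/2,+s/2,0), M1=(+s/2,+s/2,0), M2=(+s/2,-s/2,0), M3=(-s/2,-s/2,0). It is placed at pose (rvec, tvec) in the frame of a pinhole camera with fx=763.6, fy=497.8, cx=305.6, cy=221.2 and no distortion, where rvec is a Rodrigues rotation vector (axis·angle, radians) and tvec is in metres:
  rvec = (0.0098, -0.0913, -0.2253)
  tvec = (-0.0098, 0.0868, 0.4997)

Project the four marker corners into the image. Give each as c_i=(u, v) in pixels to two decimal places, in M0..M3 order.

c0=(223.09, 378.78) c1=(396.14, 349.80) c2=(357.07, 237.71) c3=(182.38, 264.45)

Intrinsics K: fx=763.6, fy=497.8, cx=305.6, cy=221.2
Marker side s = 0.117 m; corners in marker frame (Z=0):
  M0 = (-0.0585, +0.0585, 0)
  M1 = (+0.0585, +0.0585, 0)
  M2 = (+0.0585, -0.0585, 0)
  M3 = (-0.0585, -0.0585, 0)
rvec = (0.0098, -0.0913, -0.2253), |rvec| = θ = 0.24329 rad = 13.940°
Rodrigues: sinθ=0.24090, 1−cosθ=0.02945; R = I + sinθ·[k]× + (1−cosθ)·[k]×²:
    [+0.97060 +0.22264 -0.09150]
    [-0.22353 +0.97470 +0.00053]
    [+0.08930 +0.01994 +0.99580]
t = (-0.0098, 0.0868, 0.4997) m
M0: Pc = R·M0+t = (-0.05356, +0.15690, +0.49564); u = 763.6·(-0.05356)/0.49564 + 305.6 = 223.0908, v = 497.8·(+0.15690)/0.49564 + 221.2 = 378.7793
M1: Pc = R·M1+t = (+0.06000, +0.13074, +0.50609); u = 763.6·(+0.06000)/0.50609 + 305.6 = 396.1358, v = 497.8·(+0.13074)/0.50609 + 221.2 = 349.8015
M2: Pc = R·M2+t = (+0.03396, +0.01670, +0.50376); u = 763.6·(+0.03396)/0.50376 + 305.6 = 357.0701, v = 497.8·(+0.01670)/0.50376 + 221.2 = 237.7062
M3: Pc = R·M3+t = (-0.07960, +0.04286, +0.49331); u = 763.6·(-0.07960)/0.49331 + 305.6 = 182.3794, v = 497.8·(+0.04286)/0.49331 + 221.2 = 264.4468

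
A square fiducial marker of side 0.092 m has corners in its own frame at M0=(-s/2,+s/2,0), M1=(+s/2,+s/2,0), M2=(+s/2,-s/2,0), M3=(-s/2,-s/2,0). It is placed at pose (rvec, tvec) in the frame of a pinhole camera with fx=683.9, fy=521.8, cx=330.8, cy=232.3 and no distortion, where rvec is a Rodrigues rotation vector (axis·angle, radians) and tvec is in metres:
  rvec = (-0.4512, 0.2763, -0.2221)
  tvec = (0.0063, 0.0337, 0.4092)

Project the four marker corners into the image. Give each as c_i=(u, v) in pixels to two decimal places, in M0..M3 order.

Intrinsics K: fx=683.9, fy=521.8, cx=330.8, cy=232.3
Marker side s = 0.092 m; corners in marker frame (Z=0):
  M0 = (-0.0460, +0.0460, 0)
  M1 = (+0.0460, +0.0460, 0)
  M2 = (+0.0460, -0.0460, 0)
  M3 = (-0.0460, -0.0460, 0)
rvec = (-0.4512, 0.2763, -0.2221), |rvec| = θ = 0.57380 rad = 32.877°
Rodrigues: sinθ=0.54283, 1−cosθ=0.16016; R = I + sinθ·[k]× + (1−cosθ)·[k]×²:
    [+0.93887 +0.14947 +0.31013]
    [-0.27075 +0.87698 +0.39699]
    [-0.21264 -0.45670 +0.86384]
t = (0.0063, 0.0337, 0.4092) m
M0: Pc = R·M0+t = (-0.03001, +0.08650, +0.39797); u = 683.9·(-0.03001)/0.39797 + 330.8 = 279.2250, v = 521.8·(+0.08650)/0.39797 + 232.3 = 345.7080
M1: Pc = R·M1+t = (+0.05636, +0.06159, +0.37841); u = 683.9·(+0.05636)/0.37841 + 330.8 = 432.6658, v = 521.8·(+0.06159)/0.37841 + 232.3 = 317.2229
M2: Pc = R·M2+t = (+0.04261, -0.01910, +0.42043); u = 683.9·(+0.04261)/0.42043 + 330.8 = 400.1168, v = 521.8·(-0.01910)/0.42043 + 232.3 = 208.6001
M3: Pc = R·M3+t = (-0.04376, +0.00581, +0.43999); u = 683.9·(-0.04376)/0.43999 + 330.8 = 262.7758, v = 521.8·(+0.00581)/0.43999 + 232.3 = 239.1947

c0=(279.22, 345.71) c1=(432.67, 317.22) c2=(400.12, 208.60) c3=(262.78, 239.19)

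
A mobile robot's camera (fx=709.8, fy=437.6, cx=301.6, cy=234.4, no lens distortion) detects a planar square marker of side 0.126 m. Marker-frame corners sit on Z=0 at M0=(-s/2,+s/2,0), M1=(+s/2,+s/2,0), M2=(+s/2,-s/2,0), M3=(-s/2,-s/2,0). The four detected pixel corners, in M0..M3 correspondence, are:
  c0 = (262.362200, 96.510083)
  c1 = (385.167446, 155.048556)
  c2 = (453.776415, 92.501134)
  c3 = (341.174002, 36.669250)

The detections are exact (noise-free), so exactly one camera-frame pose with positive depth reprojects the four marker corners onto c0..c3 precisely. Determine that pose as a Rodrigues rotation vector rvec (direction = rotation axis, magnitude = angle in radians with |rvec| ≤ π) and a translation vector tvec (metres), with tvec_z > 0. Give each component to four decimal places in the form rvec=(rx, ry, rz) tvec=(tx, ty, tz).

Intrinsics K: fx=709.8, fy=437.6, cx=301.6, cy=234.4
Marker side s = 0.126 m; corners in marker frame (Z=0):
  M0 = (-0.0630, +0.0630, 0)
  M1 = (+0.0630, +0.0630, 0)
  M2 = (+0.0630, -0.0630, 0)
  M3 = (-0.0630, -0.0630, 0)
Detected image corners:
  c0 = (262.362200, 96.510083) px
  c1 = (385.167446, 155.048556) px
  c2 = (453.776415, 92.501134) px
  c3 = (341.174002, 36.669250) px
Planar DLT: solve 8×8 A·h = b for H (H[2,2]=1):
  H  [+999.09133 -791.04485 +362.63228]
  H  [+470.98737 +431.28552 +94.41004]
  H  [+0.18411 -0.57266 +1.00000]
B = K⁻¹H; ‖b₁‖=1.660387, ‖b₂‖=1.660387; λ = 2/(‖b₁‖+‖b₂‖) = 0.602269, sign → tz>0 ⇒ λ=+0.602269
r₁ = λ·B[:,0] = (+0.80062,+0.58882,+0.11089); r₂ = λ·B[:,1] = (-0.52466,+0.77832,-0.34489)
r₃ = r₁×r₂ = (-0.28939,+0.21795,+0.93207); SVD([r₁ r₂ r₃]) → R = UVᵀ:
  R  [+0.80062 -0.52466 -0.28939]
  R  [+0.58882 +0.77832 +0.21795]
  R  [+0.11089 -0.34489 +0.93207]
t = (+0.05179, -0.19267, +0.60227) m
tr R = 2.511008; θ = arccos((tr R − 1)/2) = 0.714373 rad = 40.931°
axis k = ((R−Rᵀ)₃₂, (R−Rᵀ)₁₃, (R−Rᵀ)₂₁) / (2 sinθ) = (-0.429558, -0.305483, +0.849800)
rvec = θ·k = (-0.306865, -0.218229, +0.607074)

rvec=(-0.3069, -0.2182, 0.6071) tvec=(0.0518, -0.1927, 0.6023)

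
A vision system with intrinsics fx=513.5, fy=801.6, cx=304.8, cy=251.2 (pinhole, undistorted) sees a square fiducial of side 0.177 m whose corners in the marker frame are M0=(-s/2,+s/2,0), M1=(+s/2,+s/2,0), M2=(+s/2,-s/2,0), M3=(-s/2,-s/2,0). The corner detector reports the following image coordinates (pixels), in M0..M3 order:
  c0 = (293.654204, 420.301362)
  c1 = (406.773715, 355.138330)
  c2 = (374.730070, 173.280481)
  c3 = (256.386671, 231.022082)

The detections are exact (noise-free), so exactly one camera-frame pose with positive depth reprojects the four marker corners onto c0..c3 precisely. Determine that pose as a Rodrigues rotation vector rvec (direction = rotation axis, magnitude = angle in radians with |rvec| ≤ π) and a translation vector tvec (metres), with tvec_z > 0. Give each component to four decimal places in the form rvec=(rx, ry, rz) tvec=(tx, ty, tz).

rvec=(0.0925, -0.2232, -0.2993) tvec=(0.0419, 0.0400, 0.7227)

Intrinsics K: fx=513.5, fy=801.6, cx=304.8, cy=251.2
Marker side s = 0.177 m; corners in marker frame (Z=0):
  M0 = (-0.0885, +0.0885, 0)
  M1 = (+0.0885, +0.0885, 0)
  M2 = (+0.0885, -0.0885, 0)
  M3 = (-0.0885, -0.0885, 0)
Detected image corners:
  c0 = (293.654204, 420.301362) px
  c1 = (406.773715, 355.138330) px
  c2 = (374.730070, 173.280481) px
  c3 = (256.386671, 231.022082) px
Planar DLT: solve 8×8 A·h = b for H (H[2,2]=1):
  H  [+747.63308 +252.16729 +334.59374]
  H  [-264.21591 +1098.15899 +295.56732]
  H  [+0.28240 +0.17045 +1.00000]
B = K⁻¹H; ‖b₁‖=1.383604, ‖b₂‖=1.383604; λ = 2/(‖b₁‖+‖b₂‖) = 0.722750, sign → tz>0 ⇒ λ=+0.722750
r₁ = λ·B[:,0] = (+0.93114,-0.30219,+0.20410); r₂ = λ·B[:,1] = (+0.28180,+0.95153,+0.12320)
r₃ = r₁×r₂ = (-0.23144,-0.05720,+0.97117); SVD([r₁ r₂ r₃]) → R = UVᵀ:
  R  [+0.93114 +0.28180 -0.23144]
  R  [-0.30219 +0.95153 -0.05720]
  R  [+0.20410 +0.12320 +0.97117]
t = (+0.04193, +0.04000, +0.72275) m
tr R = 2.853841; θ = arccos((tr R − 1)/2) = 0.384675 rad = 22.040°
axis k = ((R−Rᵀ)₃₂, (R−Rᵀ)₁₃, (R−Rᵀ)₂₁) / (2 sinθ) = (+0.240358, -0.580319, -0.778112)
rvec = θ·k = (+0.092460, -0.223234, -0.299320)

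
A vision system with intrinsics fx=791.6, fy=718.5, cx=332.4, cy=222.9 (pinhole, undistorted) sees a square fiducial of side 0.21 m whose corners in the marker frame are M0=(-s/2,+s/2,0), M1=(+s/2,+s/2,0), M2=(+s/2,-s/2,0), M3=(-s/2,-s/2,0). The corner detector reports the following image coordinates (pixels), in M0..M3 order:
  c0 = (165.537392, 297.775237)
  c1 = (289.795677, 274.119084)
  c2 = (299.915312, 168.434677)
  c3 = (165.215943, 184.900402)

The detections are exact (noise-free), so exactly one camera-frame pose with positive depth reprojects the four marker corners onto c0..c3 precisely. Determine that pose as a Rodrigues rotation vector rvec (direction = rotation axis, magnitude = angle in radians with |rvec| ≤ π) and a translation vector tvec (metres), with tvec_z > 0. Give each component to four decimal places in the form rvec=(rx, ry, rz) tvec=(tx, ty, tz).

Intrinsics K: fx=791.6, fy=718.5, cx=332.4, cy=222.9
Marker side s = 0.21 m; corners in marker frame (Z=0):
  M0 = (-0.1050, +0.1050, 0)
  M1 = (+0.1050, +0.1050, 0)
  M2 = (+0.1050, -0.1050, 0)
  M3 = (-0.1050, -0.1050, 0)
Detected image corners:
  c0 = (165.537392, 297.775237) px
  c1 = (289.795677, 274.119084) px
  c2 = (299.915312, 168.434677) px
  c3 = (165.215943, 184.900402) px
Planar DLT: solve 8×8 A·h = b for H (H[2,2]=1):
  H  [+704.46576 +67.39118 +232.64086]
  H  [-6.84399 +611.88830 +233.18725]
  H  [+0.38650 +0.39862 +1.00000]
B = K⁻¹H; ‖b₁‖=0.834016, ‖b₂‖=0.834016; λ = 2/(‖b₁‖+‖b₂‖) = 1.199018, sign → tz>0 ⇒ λ=+1.199018
r₁ = λ·B[:,0] = (+0.87244,-0.15519,+0.46342); r₂ = λ·B[:,1] = (-0.09862,+0.87283,+0.47795)
r₃ = r₁×r₂ = (-0.47866,-0.46269,+0.74619); SVD([r₁ r₂ r₃]) → R = UVᵀ:
  R  [+0.87244 -0.09862 -0.47866]
  R  [-0.15519 +0.87283 -0.46269]
  R  [+0.46342 +0.47795 +0.74619]
t = (-0.15110, +0.01717, +1.19902) m
tr R = 2.491463; θ = arccos((tr R − 1)/2) = 0.729164 rad = 41.778°
axis k = ((R−Rᵀ)₃₂, (R−Rᵀ)₁₃, (R−Rᵀ)₂₁) / (2 sinθ) = (+0.705928, -0.707011, -0.042452)
rvec = θ·k = (+0.514737, -0.515527, -0.030955)

rvec=(0.5147, -0.5155, -0.0310) tvec=(-0.1511, 0.0172, 1.1990)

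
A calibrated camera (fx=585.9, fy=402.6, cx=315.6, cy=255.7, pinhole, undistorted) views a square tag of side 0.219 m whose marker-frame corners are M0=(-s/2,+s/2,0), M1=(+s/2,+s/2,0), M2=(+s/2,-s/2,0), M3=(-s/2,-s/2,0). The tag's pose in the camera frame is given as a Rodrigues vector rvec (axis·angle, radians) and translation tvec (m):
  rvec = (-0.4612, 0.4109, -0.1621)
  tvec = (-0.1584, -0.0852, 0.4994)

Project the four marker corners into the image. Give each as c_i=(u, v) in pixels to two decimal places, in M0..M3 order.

c0=(13.45, 287.34) c1=(240.44, 241.05) c2=(240.35, 91.64) c3=(52.47, 149.28)

Intrinsics K: fx=585.9, fy=402.6, cx=315.6, cy=255.7
Marker side s = 0.219 m; corners in marker frame (Z=0):
  M0 = (-0.1095, +0.1095, 0)
  M1 = (+0.1095, +0.1095, 0)
  M2 = (+0.1095, -0.1095, 0)
  M3 = (-0.1095, -0.1095, 0)
rvec = (-0.4612, 0.4109, -0.1621), |rvec| = θ = 0.63861 rad = 36.590°
Rodrigues: sinθ=0.59608, 1−cosθ=0.19707; R = I + sinθ·[k]× + (1−cosθ)·[k]×²:
    [+0.90571 +0.05973 +0.41966]
    [-0.24288 +0.88452 +0.39830]
    [-0.34741 -0.46267 +0.81562]
t = (-0.1584, -0.0852, 0.4994) m
M0: Pc = R·M0+t = (-0.25104, +0.03825, +0.48678); u = 585.9·(-0.25104)/0.48678 + 315.6 = 13.4469, v = 402.6·(+0.03825)/0.48678 + 255.7 = 287.3354
M1: Pc = R·M1+t = (-0.05268, -0.01494, +0.41070); u = 585.9·(-0.05268)/0.41070 + 315.6 = 240.4406, v = 402.6·(-0.01494)/0.41070 + 255.7 = 241.0534
M2: Pc = R·M2+t = (-0.06576, -0.20865, +0.51202); u = 585.9·(-0.06576)/0.51202 + 315.6 = 240.3464, v = 402.6·(-0.20865)/0.51202 + 255.7 = 91.6396
M3: Pc = R·M3+t = (-0.26412, -0.15546, +0.58810); u = 585.9·(-0.26412)/0.58810 + 315.6 = 52.4739, v = 402.6·(-0.15546)/0.58810 + 255.7 = 149.2770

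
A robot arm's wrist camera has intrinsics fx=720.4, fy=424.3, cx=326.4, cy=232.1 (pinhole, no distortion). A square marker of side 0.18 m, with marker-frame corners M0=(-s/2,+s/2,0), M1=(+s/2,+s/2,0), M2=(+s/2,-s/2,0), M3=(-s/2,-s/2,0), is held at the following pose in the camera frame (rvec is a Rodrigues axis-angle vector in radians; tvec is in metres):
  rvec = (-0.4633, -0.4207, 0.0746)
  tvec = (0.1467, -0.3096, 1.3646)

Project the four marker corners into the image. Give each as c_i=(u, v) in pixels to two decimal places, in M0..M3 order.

c0=(363.72, 151.88) c1=(448.91, 165.11) c2=(439.83, 121.44) c3=(359.21, 106.83)

Intrinsics K: fx=720.4, fy=424.3, cx=326.4, cy=232.1
Marker side s = 0.18 m; corners in marker frame (Z=0):
  M0 = (-0.0900, +0.0900, 0)
  M1 = (+0.0900, +0.0900, 0)
  M2 = (+0.0900, -0.0900, 0)
  M3 = (-0.0900, -0.0900, 0)
rvec = (-0.4633, -0.4207, 0.0746), |rvec| = θ = 0.63024 rad = 36.110°
Rodrigues: sinθ=0.58934, 1−cosθ=0.19211; R = I + sinθ·[k]× + (1−cosθ)·[k]×²:
    [+0.91170 +0.02451 -0.41011]
    [+0.16403 +0.89349 +0.41805]
    [+0.37668 -0.44841 +0.81058]
t = (0.1467, -0.3096, 1.3646) m
M0: Pc = R·M0+t = (+0.06685, -0.24395, +1.29034); u = 720.4·(+0.06685)/1.29034 + 326.4 = 363.7240, v = 424.3·(-0.24395)/1.29034 + 232.1 = 151.8830
M1: Pc = R·M1+t = (+0.23096, -0.21442, +1.35814); u = 720.4·(+0.23096)/1.35814 + 326.4 = 448.9078, v = 424.3·(-0.21442)/1.35814 + 232.1 = 165.1117
M2: Pc = R·M2+t = (+0.22655, -0.37525, +1.43886); u = 720.4·(+0.22655)/1.43886 + 326.4 = 439.8265, v = 424.3·(-0.37525)/1.43886 + 232.1 = 121.4434
M3: Pc = R·M3+t = (+0.06244, -0.40478, +1.37106); u = 720.4·(+0.06244)/1.37106 + 326.4 = 359.2083, v = 424.3·(-0.40478)/1.37106 + 232.1 = 106.8339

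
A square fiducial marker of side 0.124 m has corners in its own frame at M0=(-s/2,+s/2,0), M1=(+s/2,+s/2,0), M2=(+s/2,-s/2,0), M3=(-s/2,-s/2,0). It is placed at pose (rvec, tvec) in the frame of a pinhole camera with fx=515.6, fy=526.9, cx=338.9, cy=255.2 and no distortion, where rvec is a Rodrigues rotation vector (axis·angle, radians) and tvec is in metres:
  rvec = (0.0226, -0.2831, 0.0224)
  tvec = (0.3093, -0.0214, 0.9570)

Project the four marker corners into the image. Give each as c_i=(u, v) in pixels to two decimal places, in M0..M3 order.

c0=(474.93, 277.26) c1=(533.01, 277.75) c2=(535.14, 210.70) c3=(476.99, 207.73)

Intrinsics K: fx=515.6, fy=526.9, cx=338.9, cy=255.2
Marker side s = 0.124 m; corners in marker frame (Z=0):
  M0 = (-0.0620, +0.0620, 0)
  M1 = (+0.0620, +0.0620, 0)
  M2 = (+0.0620, -0.0620, 0)
  M3 = (-0.0620, -0.0620, 0)
rvec = (0.0226, -0.2831, 0.0224), |rvec| = θ = 0.28488 rad = 16.323°
Rodrigues: sinθ=0.28104, 1−cosθ=0.04031; R = I + sinθ·[k]× + (1−cosθ)·[k]×²:
    [+0.95995 -0.02528 -0.27903]
    [+0.01892 +0.99950 -0.02544]
    [+0.27954 +0.01915 +0.95994]
t = (0.3093, -0.0214, 0.9570) m
M0: Pc = R·M0+t = (+0.24822, +0.03940, +0.94086); u = 515.6·(+0.24822)/0.94086 + 338.9 = 474.9253, v = 526.9·(+0.03940)/0.94086 + 255.2 = 277.2625
M1: Pc = R·M1+t = (+0.36725, +0.04174, +0.97552); u = 515.6·(+0.36725)/0.97552 + 338.9 = 533.0060, v = 526.9·(+0.04174)/0.97552 + 255.2 = 277.7458
M2: Pc = R·M2+t = (+0.37038, -0.08220, +0.97314); u = 515.6·(+0.37038)/0.97314 + 338.9 = 535.1401, v = 526.9·(-0.08220)/0.97314 + 255.2 = 210.6959
M3: Pc = R·M3+t = (+0.25135, -0.08454, +0.93848); u = 515.6·(+0.25135)/0.93848 + 338.9 = 476.9914, v = 526.9·(-0.08454)/0.93848 + 255.2 = 207.7349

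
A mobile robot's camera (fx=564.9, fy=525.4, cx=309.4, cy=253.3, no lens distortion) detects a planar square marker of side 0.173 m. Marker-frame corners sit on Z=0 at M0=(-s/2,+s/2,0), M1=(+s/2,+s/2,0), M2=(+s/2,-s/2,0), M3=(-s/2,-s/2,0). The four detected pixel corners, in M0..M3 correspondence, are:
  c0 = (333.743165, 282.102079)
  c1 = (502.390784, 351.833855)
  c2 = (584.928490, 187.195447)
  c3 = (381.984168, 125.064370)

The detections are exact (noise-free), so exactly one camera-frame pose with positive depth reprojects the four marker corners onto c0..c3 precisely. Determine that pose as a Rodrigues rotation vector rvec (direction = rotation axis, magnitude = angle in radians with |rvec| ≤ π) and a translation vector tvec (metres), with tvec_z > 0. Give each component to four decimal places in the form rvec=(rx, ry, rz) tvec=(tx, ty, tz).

Intrinsics K: fx=564.9, fy=525.4, cx=309.4, cy=253.3
Marker side s = 0.173 m; corners in marker frame (Z=0):
  M0 = (-0.0865, +0.0865, 0)
  M1 = (+0.0865, +0.0865, 0)
  M2 = (+0.0865, -0.0865, 0)
  M3 = (-0.0865, -0.0865, 0)
Detected image corners:
  c0 = (333.743165, 282.102079) px
  c1 = (502.390784, 351.833855) px
  c2 = (584.928490, 187.195447) px
  c3 = (381.984168, 125.064370) px
Planar DLT: solve 8×8 A·h = b for H (H[2,2]=1):
  H  [+786.78126 +9.80834 +443.37220]
  H  [+235.82921 +1129.22420 +240.68038]
  H  [-0.62097 +0.84847 +1.00000]
B = K⁻¹H; ‖b₁‖=1.987047, ‖b₂‖=1.987047; λ = 2/(‖b₁‖+‖b₂‖) = 0.503259, sign → tz>0 ⇒ λ=+0.503259
r₁ = λ·B[:,0] = (+0.87209,+0.37655,-0.31251); r₂ = λ·B[:,1] = (-0.22513,+0.87578,+0.42700)
r₃ = r₁×r₂ = (+0.43448,-0.30203,+0.84853); SVD([r₁ r₂ r₃]) → R = UVᵀ:
  R  [+0.87209 -0.22513 +0.43448]
  R  [+0.37655 +0.87578 -0.30203]
  R  [-0.31251 +0.42700 +0.84853]
t = (+0.11935, -0.01209, +0.50326) m
tr R = 2.596404; θ = arccos((tr R − 1)/2) = 0.646492 rad = 37.041°
axis k = ((R−Rᵀ)₃₂, (R−Rᵀ)₁₃, (R−Rᵀ)₂₁) / (2 sinθ) = (+0.605112, +0.620018, +0.499417)
rvec = θ·k = (+0.391200, +0.400836, +0.322869)

rvec=(0.3912, 0.4008, 0.3229) tvec=(0.1194, -0.0121, 0.5033)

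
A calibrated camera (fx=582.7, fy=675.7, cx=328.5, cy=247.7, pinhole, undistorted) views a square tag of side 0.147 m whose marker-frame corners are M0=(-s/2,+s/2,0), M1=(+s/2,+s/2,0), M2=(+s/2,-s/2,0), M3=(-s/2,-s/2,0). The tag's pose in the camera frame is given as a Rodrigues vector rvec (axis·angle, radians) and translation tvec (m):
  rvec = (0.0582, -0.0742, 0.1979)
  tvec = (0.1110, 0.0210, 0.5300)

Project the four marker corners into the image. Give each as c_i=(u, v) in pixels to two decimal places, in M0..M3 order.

c0=(355.60, 348.40) c1=(510.24, 381.97) c2=(544.72, 201.13) c3=(388.65, 163.03)

Intrinsics K: fx=582.7, fy=675.7, cx=328.5, cy=247.7
Marker side s = 0.147 m; corners in marker frame (Z=0):
  M0 = (-0.0735, +0.0735, 0)
  M1 = (+0.0735, +0.0735, 0)
  M2 = (+0.0735, -0.0735, 0)
  M3 = (-0.0735, -0.0735, 0)
rvec = (0.0582, -0.0742, 0.1979), |rvec| = θ = 0.21922 rad = 12.560°
Rodrigues: sinθ=0.21747, 1−cosθ=0.02393; R = I + sinθ·[k]× + (1−cosθ)·[k]×²:
    [+0.97775 -0.19847 -0.06787]
    [+0.19417 +0.97881 -0.06505]
    [+0.07934 +0.05042 +0.99557]
t = (0.1110, 0.0210, 0.5300) m
M0: Pc = R·M0+t = (+0.02455, +0.07867, +0.52787); u = 582.7·(+0.02455)/0.52787 + 328.5 = 355.5971, v = 675.7·(+0.07867)/0.52787 + 247.7 = 348.4021
M1: Pc = R·M1+t = (+0.16828, +0.10721, +0.53954); u = 582.7·(+0.16828)/0.53954 + 328.5 = 510.2394, v = 675.7·(+0.10721)/0.53954 + 247.7 = 381.9712
M2: Pc = R·M2+t = (+0.19745, -0.03667, +0.53213); u = 582.7·(+0.19745)/0.53213 + 328.5 = 544.7187, v = 675.7·(-0.03667)/0.53213 + 247.7 = 201.1345
M3: Pc = R·M3+t = (+0.05372, -0.06521, +0.52046); u = 582.7·(+0.05372)/0.52046 + 328.5 = 388.6468, v = 675.7·(-0.06521)/0.52046 + 247.7 = 163.0349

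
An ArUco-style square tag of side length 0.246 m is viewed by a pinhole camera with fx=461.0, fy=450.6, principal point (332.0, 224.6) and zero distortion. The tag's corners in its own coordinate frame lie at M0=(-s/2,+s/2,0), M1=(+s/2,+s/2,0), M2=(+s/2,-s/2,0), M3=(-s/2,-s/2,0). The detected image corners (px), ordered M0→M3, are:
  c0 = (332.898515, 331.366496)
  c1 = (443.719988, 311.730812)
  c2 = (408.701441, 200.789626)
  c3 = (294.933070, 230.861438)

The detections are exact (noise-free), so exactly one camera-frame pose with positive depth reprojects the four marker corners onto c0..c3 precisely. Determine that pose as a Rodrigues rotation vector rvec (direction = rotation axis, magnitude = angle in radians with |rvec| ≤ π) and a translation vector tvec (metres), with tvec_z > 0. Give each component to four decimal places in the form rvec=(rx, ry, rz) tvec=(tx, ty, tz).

rvec=(0.2640, 0.3059, -0.2956) tvec=(0.0744, 0.0969, 0.9484)

Intrinsics K: fx=461.0, fy=450.6, cx=332.0, cy=224.6
Marker side s = 0.246 m; corners in marker frame (Z=0):
  M0 = (-0.1230, +0.1230, 0)
  M1 = (+0.1230, +0.1230, 0)
  M2 = (+0.1230, -0.1230, 0)
  M3 = (-0.1230, -0.1230, 0)
Detected image corners:
  c0 = (332.898515, 331.366496) px
  c1 = (443.719988, 311.730812) px
  c2 = (408.701441, 200.789626) px
  c3 = (294.933070, 230.861438) px
Planar DLT: solve 8×8 A·h = b for H (H[2,2]=1):
  H  [+326.98744 +230.10510 +368.14392]
  H  [-194.36054 +488.03510 +270.65335]
  H  [-0.34949 +0.22025 +1.00000]
B = K⁻¹H; ‖b₁‖=1.054406, ‖b₂‖=1.054406; λ = 2/(‖b₁‖+‖b₂‖) = 0.948401, sign → tz>0 ⇒ λ=+0.948401
r₁ = λ·B[:,0] = (+0.91141,-0.24387,-0.33146); r₂ = λ·B[:,1] = (+0.32295,+0.92307,+0.20888)
r₃ = r₁×r₂ = (+0.25502,-0.29743,+0.92006); SVD([r₁ r₂ r₃]) → R = UVᵀ:
  R  [+0.91141 +0.32295 +0.25502]
  R  [-0.24387 +0.92307 -0.29743]
  R  [-0.33146 +0.20888 +0.92006]
t = (+0.07436, +0.09693, +0.94840) m
tr R = 2.754539; θ = arccos((tr R − 1)/2) = 0.500652 rad = 28.685°
axis k = ((R−Rᵀ)₃₂, (R−Rᵀ)₁₃, (R−Rᵀ)₂₁) / (2 sinθ) = (+0.527408, +0.610917, -0.590442)
rvec = θ·k = (+0.264048, +0.305857, -0.295606)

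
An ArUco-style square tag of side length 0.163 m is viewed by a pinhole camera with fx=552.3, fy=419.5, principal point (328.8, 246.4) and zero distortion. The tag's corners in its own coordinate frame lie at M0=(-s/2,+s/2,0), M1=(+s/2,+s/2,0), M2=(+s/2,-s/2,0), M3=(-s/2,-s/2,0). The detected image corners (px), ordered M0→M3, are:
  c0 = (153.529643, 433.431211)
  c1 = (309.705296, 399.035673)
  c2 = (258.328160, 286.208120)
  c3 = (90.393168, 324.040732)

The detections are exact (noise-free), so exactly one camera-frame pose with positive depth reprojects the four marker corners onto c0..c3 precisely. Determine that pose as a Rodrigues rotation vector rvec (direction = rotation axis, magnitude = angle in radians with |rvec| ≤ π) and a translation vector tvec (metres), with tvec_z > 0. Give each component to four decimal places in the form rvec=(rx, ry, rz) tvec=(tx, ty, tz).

Intrinsics K: fx=552.3, fy=419.5, cx=328.8, cy=246.4
Marker side s = 0.163 m; corners in marker frame (Z=0):
  M0 = (-0.0815, +0.0815, 0)
  M1 = (+0.0815, +0.0815, 0)
  M2 = (+0.0815, -0.0815, 0)
  M3 = (-0.0815, -0.0815, 0)
Detected image corners:
  c0 = (153.529643, 433.431211) px
  c1 = (309.705296, 399.035673) px
  c2 = (258.328160, 286.208120) px
  c3 = (90.393168, 324.040732) px
Planar DLT: solve 8×8 A·h = b for H (H[2,2]=1):
  H  [+984.64487 +444.65386 +203.79404]
  H  [-235.74969 +847.33474 +362.81876]
  H  [-0.04044 +0.45946 +1.00000]
B = K⁻¹H; ‖b₁‖=1.885775, ‖b₂‖=1.885775; λ = 2/(‖b₁‖+‖b₂‖) = 0.530286, sign → tz>0 ⇒ λ=+0.530286
r₁ = λ·B[:,0] = (+0.95816,-0.28541,-0.02144); r₂ = λ·B[:,1] = (+0.28188,+0.92800,+0.24365)
r₃ = r₁×r₂ = (-0.04964,-0.23950,+0.96963); SVD([r₁ r₂ r₃]) → R = UVᵀ:
  R  [+0.95816 +0.28188 -0.04964]
  R  [-0.28541 +0.92800 -0.23950]
  R  [-0.02144 +0.24365 +0.96963]
t = (-0.12002, +0.14716, +0.53029) m
tr R = 2.855789; θ = arccos((tr R − 1)/2) = 0.382071 rad = 21.891°
axis k = ((R−Rᵀ)₃₂, (R−Rᵀ)₁₃, (R−Rᵀ)₂₁) / (2 sinθ) = (+0.647923, -0.037811, -0.760767)
rvec = θ·k = (+0.247552, -0.014446, -0.290667)

rvec=(0.2476, -0.0144, -0.2907) tvec=(-0.1200, 0.1472, 0.5303)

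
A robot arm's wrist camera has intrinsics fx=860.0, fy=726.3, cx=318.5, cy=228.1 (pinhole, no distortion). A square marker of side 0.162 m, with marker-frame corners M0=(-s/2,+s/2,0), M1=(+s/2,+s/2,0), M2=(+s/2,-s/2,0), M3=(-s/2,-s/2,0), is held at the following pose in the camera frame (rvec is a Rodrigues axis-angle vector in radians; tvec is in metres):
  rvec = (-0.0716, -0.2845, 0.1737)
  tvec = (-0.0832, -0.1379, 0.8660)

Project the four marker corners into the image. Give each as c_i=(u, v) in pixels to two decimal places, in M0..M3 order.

Intrinsics K: fx=860.0, fy=726.3, cx=318.5, cy=228.1
Marker side s = 0.162 m; corners in marker frame (Z=0):
  M0 = (-0.0810, +0.0810, 0)
  M1 = (+0.0810, +0.0810, 0)
  M2 = (+0.0810, -0.0810, 0)
  M3 = (-0.0810, -0.0810, 0)
rvec = (-0.0716, -0.2845, 0.1737), |rvec| = θ = 0.34094 rad = 19.534°
Rodrigues: sinθ=0.33437, 1−cosθ=0.05756; R = I + sinθ·[k]× + (1−cosθ)·[k]×²:
    [+0.94498 -0.16027 -0.28518]
    [+0.18044 +0.98252 +0.04575]
    [+0.27286 -0.09469 +0.95738]
t = (-0.0832, -0.1379, 0.8660) m
M0: Pc = R·M0+t = (-0.17273, -0.07293, +0.83623); u = 860.0·(-0.17273)/0.83623 + 318.5 = 140.8648, v = 726.3·(-0.07293)/0.83623 + 228.1 = 164.7558
M1: Pc = R·M1+t = (-0.01964, -0.04370, +0.88043); u = 860.0·(-0.01964)/0.88043 + 318.5 = 299.3175, v = 726.3·(-0.04370)/0.88043 + 228.1 = 192.0503
M2: Pc = R·M2+t = (+0.00633, -0.20287, +0.89577); u = 860.0·(+0.00633)/0.89577 + 318.5 = 324.5725, v = 726.3·(-0.20287)/0.89577 + 228.1 = 63.6124
M3: Pc = R·M3+t = (-0.14676, -0.23210, +0.85157); u = 860.0·(-0.14676)/0.85157 + 318.5 = 170.2851, v = 726.3·(-0.23210)/0.85157 + 228.1 = 30.1426

c0=(140.86, 164.76) c1=(299.32, 192.05) c2=(324.57, 63.61) c3=(170.29, 30.14)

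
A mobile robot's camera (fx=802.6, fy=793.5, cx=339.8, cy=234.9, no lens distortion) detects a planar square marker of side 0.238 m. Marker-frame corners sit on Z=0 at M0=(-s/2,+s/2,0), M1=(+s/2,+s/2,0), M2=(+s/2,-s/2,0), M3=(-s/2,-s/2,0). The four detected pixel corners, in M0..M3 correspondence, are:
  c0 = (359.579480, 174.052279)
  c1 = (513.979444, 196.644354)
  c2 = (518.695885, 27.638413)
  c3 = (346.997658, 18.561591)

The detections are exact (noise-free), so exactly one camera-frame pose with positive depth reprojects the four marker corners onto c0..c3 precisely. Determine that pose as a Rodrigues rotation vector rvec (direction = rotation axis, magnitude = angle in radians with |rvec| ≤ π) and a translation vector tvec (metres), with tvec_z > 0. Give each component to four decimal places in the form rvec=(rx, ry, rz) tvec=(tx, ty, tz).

Intrinsics K: fx=802.6, fy=793.5, cx=339.8, cy=234.9
Marker side s = 0.238 m; corners in marker frame (Z=0):
  M0 = (-0.1190, +0.1190, 0)
  M1 = (+0.1190, +0.1190, 0)
  M2 = (+0.1190, -0.1190, 0)
  M3 = (-0.1190, -0.1190, 0)
Detected image corners:
  c0 = (359.579480, 174.052279) px
  c1 = (513.979444, 196.644354) px
  c2 = (518.695885, 27.638413) px
  c3 = (346.997658, 18.561591) px
Planar DLT: solve 8×8 A·h = b for H (H[2,2]=1):
  H  [+511.60726 +216.19127 +431.09310]
  H  [+26.96029 +727.83405 +108.24771]
  H  [-0.39443 +0.45528 +1.00000]
B = K⁻¹H; ‖b₁‖=0.908519, ‖b₂‖=0.908519; λ = 2/(‖b₁‖+‖b₂‖) = 1.100693, sign → tz>0 ⇒ λ=+1.100693
r₁ = λ·B[:,0] = (+0.88543,+0.16592,-0.43415); r₂ = λ·B[:,1] = (+0.08432,+0.86126,+0.50112)
r₃ = r₁×r₂ = (+0.45706,-0.48032,+0.74859); SVD([r₁ r₂ r₃]) → R = UVᵀ:
  R  [+0.88543 +0.08432 +0.45706]
  R  [+0.16592 +0.86126 -0.48032]
  R  [-0.43415 +0.50112 +0.74859]
t = (+0.12520, -0.17568, +1.10069) m
tr R = 2.495280; θ = arccos((tr R − 1)/2) = 0.726295 rad = 41.614°
axis k = ((R−Rᵀ)₃₂, (R−Rᵀ)₁₃, (R−Rᵀ)₂₁) / (2 sinθ) = (+0.738922, +0.670985, +0.061432)
rvec = θ·k = (+0.536675, +0.487333, +0.044618)

rvec=(0.5367, 0.4873, 0.0446) tvec=(0.1252, -0.1757, 1.1007)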